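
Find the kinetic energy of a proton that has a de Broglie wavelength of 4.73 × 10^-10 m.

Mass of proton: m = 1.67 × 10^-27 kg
5.88 × 10^-22 J (or 3.67 × 10^-3 eV)

From λ = h/√(2mKE), we solve for KE:

λ² = h²/(2mKE)
KE = h²/(2mλ²)
KE = (6.626 × 10^-34 J·s)² / (2 × 1.67 × 10^-27 kg × (4.73 × 10^-10 m)²)
KE = 5.88 × 10^-22 J
KE = 3.67 × 10^-3 eV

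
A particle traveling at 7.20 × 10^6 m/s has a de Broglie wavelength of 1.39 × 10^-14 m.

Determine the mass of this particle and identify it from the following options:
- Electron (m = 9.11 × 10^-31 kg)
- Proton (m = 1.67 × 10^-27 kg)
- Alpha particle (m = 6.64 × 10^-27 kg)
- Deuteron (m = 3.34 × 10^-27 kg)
The particle is an alpha particle.

From λ = h/(mv), solve for mass:

m = h/(λv)
m = (6.626 × 10^-34 J·s) / (1.39 × 10^-14 m × 7.20 × 10^6 m/s)
m = 6.62 × 10^-27 kg

Comparing with the listed masses, this is closest to an alpha particle.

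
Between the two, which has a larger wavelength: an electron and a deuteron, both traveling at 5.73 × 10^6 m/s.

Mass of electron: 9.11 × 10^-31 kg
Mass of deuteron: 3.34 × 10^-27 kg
The electron has the longer wavelength.

Using λ = h/(mv), since both particles have the same velocity, the wavelength depends only on mass.

For electron: λ₁ = h/(m₁v) = 1.27 × 10^-10 m
For deuteron: λ₂ = h/(m₂v) = 3.46 × 10^-14 m

Since λ ∝ 1/m at constant velocity, the lighter particle has the longer wavelength.

The electron has the longer de Broglie wavelength.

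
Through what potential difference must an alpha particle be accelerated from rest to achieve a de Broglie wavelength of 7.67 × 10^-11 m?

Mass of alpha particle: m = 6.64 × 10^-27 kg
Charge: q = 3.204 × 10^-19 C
1.75 × 10^-2 V

From λ = h/√(2mqV), we solve for V:

λ² = h²/(2mqV)
V = h²/(2mqλ²)
V = (6.626 × 10^-34 J·s)² / (2 × 6.64 × 10^-27 kg × 3.204 × 10^-19 C × (7.67 × 10^-11 m)²)
V = 1.75 × 10^-2 V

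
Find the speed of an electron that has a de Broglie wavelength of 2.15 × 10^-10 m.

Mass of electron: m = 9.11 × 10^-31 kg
3.38 × 10^6 m/s

From the de Broglie relation λ = h/(mv), we solve for v:

v = h/(mλ)
v = (6.626 × 10^-34 J·s) / (9.11 × 10^-31 kg × 2.15 × 10^-10 m)
v = 3.38 × 10^6 m/s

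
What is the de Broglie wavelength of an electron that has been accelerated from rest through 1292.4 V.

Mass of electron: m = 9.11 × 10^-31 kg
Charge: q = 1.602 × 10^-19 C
3.41 × 10^-11 m

When a particle is accelerated through voltage V, it gains kinetic energy KE = qV.

The de Broglie wavelength is then λ = h/√(2mqV):

λ = h/√(2mqV)
λ = (6.626 × 10^-34 J·s) / √(2 × 9.11 × 10^-31 kg × 1.602 × 10^-19 C × 1292.4 V)
λ = 3.41 × 10^-11 m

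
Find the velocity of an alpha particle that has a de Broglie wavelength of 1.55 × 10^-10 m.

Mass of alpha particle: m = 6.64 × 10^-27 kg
6.44 × 10^2 m/s

From the de Broglie relation λ = h/(mv), we solve for v:

v = h/(mλ)
v = (6.626 × 10^-34 J·s) / (6.64 × 10^-27 kg × 1.55 × 10^-10 m)
v = 6.44 × 10^2 m/s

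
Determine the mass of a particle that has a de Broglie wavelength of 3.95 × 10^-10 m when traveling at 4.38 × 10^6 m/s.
3.83 × 10^-31 kg

From the de Broglie relation λ = h/(mv), we solve for m:

m = h/(λv)
m = (6.626 × 10^-34 J·s) / (3.95 × 10^-10 m × 4.38 × 10^6 m/s)
m = 3.83 × 10^-31 kg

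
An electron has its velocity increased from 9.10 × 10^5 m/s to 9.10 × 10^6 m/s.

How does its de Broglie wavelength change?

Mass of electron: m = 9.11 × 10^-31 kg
The wavelength decreases by a factor of 10.

Using λ = h/(mv):

Initial wavelength: λ₁ = h/(mv₁) = 7.99 × 10^-10 m
Final wavelength: λ₂ = h/(mv₂) = 7.99 × 10^-11 m

Since λ ∝ 1/v, when velocity increases by a factor of 10, the wavelength decreases by a factor of 10.

λ₂/λ₁ = v₁/v₂ = 1/10

The wavelength decreases by a factor of 10.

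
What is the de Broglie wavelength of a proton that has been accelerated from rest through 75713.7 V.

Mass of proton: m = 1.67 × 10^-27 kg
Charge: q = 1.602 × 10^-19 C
1.04 × 10^-13 m

When a particle is accelerated through voltage V, it gains kinetic energy KE = qV.

The de Broglie wavelength is then λ = h/√(2mqV):

λ = h/√(2mqV)
λ = (6.626 × 10^-34 J·s) / √(2 × 1.67 × 10^-27 kg × 1.602 × 10^-19 C × 75713.7 V)
λ = 1.04 × 10^-13 m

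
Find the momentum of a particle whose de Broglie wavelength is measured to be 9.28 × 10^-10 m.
7.14 × 10^-25 kg·m/s

From the de Broglie relation λ = h/p, we solve for p:

p = h/λ
p = (6.626 × 10^-34 J·s) / (9.28 × 10^-10 m)
p = 7.14 × 10^-25 kg·m/s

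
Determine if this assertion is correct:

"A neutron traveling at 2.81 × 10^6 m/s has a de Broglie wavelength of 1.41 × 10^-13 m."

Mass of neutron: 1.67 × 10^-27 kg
True

The claim is correct.

Using λ = h/(mv):
λ = (6.626 × 10^-34 J·s) / (1.67 × 10^-27 kg × 2.81 × 10^6 m/s)
λ = 1.41 × 10^-13 m

This matches the claimed value.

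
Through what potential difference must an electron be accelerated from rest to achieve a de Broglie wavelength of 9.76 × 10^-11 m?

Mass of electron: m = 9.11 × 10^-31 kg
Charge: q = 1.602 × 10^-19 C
158 V

From λ = h/√(2mqV), we solve for V:

λ² = h²/(2mqV)
V = h²/(2mqλ²)
V = (6.626 × 10^-34 J·s)² / (2 × 9.11 × 10^-31 kg × 1.602 × 10^-19 C × (9.76 × 10^-11 m)²)
V = 158 V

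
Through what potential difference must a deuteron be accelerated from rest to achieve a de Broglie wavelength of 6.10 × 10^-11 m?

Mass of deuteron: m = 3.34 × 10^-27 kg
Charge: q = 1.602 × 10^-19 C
1.10 × 10^-1 V

From λ = h/√(2mqV), we solve for V:

λ² = h²/(2mqV)
V = h²/(2mqλ²)
V = (6.626 × 10^-34 J·s)² / (2 × 3.34 × 10^-27 kg × 1.602 × 10^-19 C × (6.10 × 10^-11 m)²)
V = 1.10 × 10^-1 V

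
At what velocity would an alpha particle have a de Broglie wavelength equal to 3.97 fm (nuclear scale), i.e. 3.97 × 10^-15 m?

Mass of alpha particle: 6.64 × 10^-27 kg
2.51 × 10^7 m/s

From λ = h/(mv), solve for v:

v = h/(mλ)
v = (6.626 × 10^-34 J·s) / (6.64 × 10^-27 kg × 3.97 × 10^-15 m)
v = 2.51 × 10^7 m/s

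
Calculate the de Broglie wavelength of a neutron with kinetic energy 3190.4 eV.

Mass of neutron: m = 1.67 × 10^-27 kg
5.07 × 10^-13 m

Using λ = h/√(2mKE):

First convert KE to Joules: KE = 3190.4 eV = 5.112 × 10^-16 J

λ = h/√(2mKE)
λ = (6.626 × 10^-34 J·s) / √(2 × 1.67 × 10^-27 kg × 5.112 × 10^-16 J)
λ = 5.07 × 10^-13 m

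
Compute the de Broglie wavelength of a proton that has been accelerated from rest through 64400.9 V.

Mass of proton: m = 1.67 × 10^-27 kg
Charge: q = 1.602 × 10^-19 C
1.13 × 10^-13 m

When a particle is accelerated through voltage V, it gains kinetic energy KE = qV.

The de Broglie wavelength is then λ = h/√(2mqV):

λ = h/√(2mqV)
λ = (6.626 × 10^-34 J·s) / √(2 × 1.67 × 10^-27 kg × 1.602 × 10^-19 C × 64400.9 V)
λ = 1.13 × 10^-13 m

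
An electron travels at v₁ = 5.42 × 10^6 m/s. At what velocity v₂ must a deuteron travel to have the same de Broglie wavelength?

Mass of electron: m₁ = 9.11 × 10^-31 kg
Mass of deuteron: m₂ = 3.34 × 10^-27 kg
v₂ = 1.48 × 10^3 m/s

For equal de Broglie wavelengths: λ₁ = λ₂

h/(m₁v₁) = h/(m₂v₂)
m₁v₁ = m₂v₂
v₂ = v₁ · (m₁/m₂)

v₂ = 5.42 × 10^6 m/s × (9.11 × 10^-31 kg / 3.34 × 10^-27 kg)
v₂ = 1.48 × 10^3 m/s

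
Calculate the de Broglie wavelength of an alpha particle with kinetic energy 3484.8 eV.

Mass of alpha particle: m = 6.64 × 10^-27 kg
2.43 × 10^-13 m

Using λ = h/√(2mKE):

First convert KE to Joules: KE = 3484.8 eV = 5.583 × 10^-16 J

λ = h/√(2mKE)
λ = (6.626 × 10^-34 J·s) / √(2 × 6.64 × 10^-27 kg × 5.583 × 10^-16 J)
λ = 2.43 × 10^-13 m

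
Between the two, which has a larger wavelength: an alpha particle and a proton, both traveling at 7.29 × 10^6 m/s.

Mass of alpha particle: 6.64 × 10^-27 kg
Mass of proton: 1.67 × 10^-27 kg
The proton has the longer wavelength.

Using λ = h/(mv), since both particles have the same velocity, the wavelength depends only on mass.

For alpha particle: λ₁ = h/(m₁v) = 1.37 × 10^-14 m
For proton: λ₂ = h/(m₂v) = 5.44 × 10^-14 m

Since λ ∝ 1/m at constant velocity, the lighter particle has the longer wavelength.

The proton has the longer de Broglie wavelength.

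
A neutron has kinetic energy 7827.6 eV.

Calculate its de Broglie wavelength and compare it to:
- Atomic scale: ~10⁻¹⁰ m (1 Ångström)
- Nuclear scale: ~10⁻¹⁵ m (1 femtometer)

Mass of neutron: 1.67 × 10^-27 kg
λ = 3.24 × 10^-13 m, which is between nuclear and atomic scales.

Using λ = h/√(2mKE):

KE = 7827.6 eV = 1.254 × 10^-15 J

λ = h/√(2mKE)
λ = (6.626 × 10^-34 J·s) / √(2 × 1.67 × 10^-27 kg × 1.254 × 10^-15 J)
λ = 3.24 × 10^-13 m

Comparison:
- Atomic scale (10⁻¹⁰ m): λ is 0.0032× this size
- Nuclear scale (10⁻¹⁵ m): λ is 3.2e+02× this size

The wavelength is between nuclear and atomic scales.

This wavelength is appropriate for probing atomic structure but too large for nuclear physics experiments.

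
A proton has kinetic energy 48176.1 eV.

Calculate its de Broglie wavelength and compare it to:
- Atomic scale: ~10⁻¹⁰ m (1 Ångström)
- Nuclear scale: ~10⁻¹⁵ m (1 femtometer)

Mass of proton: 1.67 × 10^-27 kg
λ = 1.30 × 10^-13 m, which is between nuclear and atomic scales.

Using λ = h/√(2mKE):

KE = 48176.1 eV = 7.719 × 10^-15 J

λ = h/√(2mKE)
λ = (6.626 × 10^-34 J·s) / √(2 × 1.67 × 10^-27 kg × 7.719 × 10^-15 J)
λ = 1.30 × 10^-13 m

Comparison:
- Atomic scale (10⁻¹⁰ m): λ is 0.0013× this size
- Nuclear scale (10⁻¹⁵ m): λ is 1.3e+02× this size

The wavelength is between nuclear and atomic scales.

This wavelength is appropriate for probing atomic structure but too large for nuclear physics experiments.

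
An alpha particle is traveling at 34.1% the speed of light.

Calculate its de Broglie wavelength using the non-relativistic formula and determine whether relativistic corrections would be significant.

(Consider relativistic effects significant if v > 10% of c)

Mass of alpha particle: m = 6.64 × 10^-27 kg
Yes, relativistic corrections are needed.

Using the non-relativistic de Broglie formula λ = h/(mv):

v = 34.1% × c = 1.022 × 10^8 m/s

λ = h/(mv)
λ = (6.626 × 10^-34 J·s) / (6.64 × 10^-27 kg × 1.022 × 10^8 m/s)
λ = 9.76 × 10^-16 m

Since v = 34.1% of c > 10% of c, relativistic corrections ARE significant and the actual wavelength would differ from this non-relativistic estimate.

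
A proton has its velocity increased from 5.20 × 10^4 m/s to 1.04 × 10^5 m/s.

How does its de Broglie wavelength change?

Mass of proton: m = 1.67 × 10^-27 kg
The wavelength decreases by a factor of 2.

Using λ = h/(mv):

Initial wavelength: λ₁ = h/(mv₁) = 7.63 × 10^-12 m
Final wavelength: λ₂ = h/(mv₂) = 3.82 × 10^-12 m

Since λ ∝ 1/v, when velocity increases by a factor of 2, the wavelength decreases by a factor of 2.

λ₂/λ₁ = v₁/v₂ = 1/2

The wavelength decreases by a factor of 2.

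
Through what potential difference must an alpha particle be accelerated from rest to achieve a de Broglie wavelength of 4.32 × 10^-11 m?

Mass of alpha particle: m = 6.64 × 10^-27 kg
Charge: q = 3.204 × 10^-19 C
5.53 × 10^-2 V

From λ = h/√(2mqV), we solve for V:

λ² = h²/(2mqV)
V = h²/(2mqλ²)
V = (6.626 × 10^-34 J·s)² / (2 × 6.64 × 10^-27 kg × 3.204 × 10^-19 C × (4.32 × 10^-11 m)²)
V = 5.53 × 10^-2 V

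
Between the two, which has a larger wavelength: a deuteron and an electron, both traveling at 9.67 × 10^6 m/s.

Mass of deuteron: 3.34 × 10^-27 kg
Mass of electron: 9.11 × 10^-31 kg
The electron has the longer wavelength.

Using λ = h/(mv), since both particles have the same velocity, the wavelength depends only on mass.

For deuteron: λ₁ = h/(m₁v) = 2.05 × 10^-14 m
For electron: λ₂ = h/(m₂v) = 7.52 × 10^-11 m

Since λ ∝ 1/m at constant velocity, the lighter particle has the longer wavelength.

The electron has the longer de Broglie wavelength.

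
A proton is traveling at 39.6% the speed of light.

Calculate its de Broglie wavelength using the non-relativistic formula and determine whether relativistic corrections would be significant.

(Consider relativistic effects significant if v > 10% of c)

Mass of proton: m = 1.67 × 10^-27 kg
Yes, relativistic corrections are needed.

Using the non-relativistic de Broglie formula λ = h/(mv):

v = 39.6% × c = 1.187 × 10^8 m/s

λ = h/(mv)
λ = (6.626 × 10^-34 J·s) / (1.67 × 10^-27 kg × 1.187 × 10^8 m/s)
λ = 3.34 × 10^-15 m

Since v = 39.6% of c > 10% of c, relativistic corrections ARE significant and the actual wavelength would differ from this non-relativistic estimate.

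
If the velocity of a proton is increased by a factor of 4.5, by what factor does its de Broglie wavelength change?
The wavelength decreases by a factor of 4.5.

From λ = h/(mv), the wavelength is inversely proportional to velocity:

λ ∝ 1/v

If v → 4.5v, then λ → λ/4.5

When velocity is increased by a factor of 4.5, the wavelength decreases by a factor of 4.5.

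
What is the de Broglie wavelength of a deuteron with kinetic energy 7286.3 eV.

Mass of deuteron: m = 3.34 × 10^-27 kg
2.37 × 10^-13 m

Using λ = h/√(2mKE):

First convert KE to Joules: KE = 7286.3 eV = 1.167 × 10^-15 J

λ = h/√(2mKE)
λ = (6.626 × 10^-34 J·s) / √(2 × 3.34 × 10^-27 kg × 1.167 × 10^-15 J)
λ = 2.37 × 10^-13 m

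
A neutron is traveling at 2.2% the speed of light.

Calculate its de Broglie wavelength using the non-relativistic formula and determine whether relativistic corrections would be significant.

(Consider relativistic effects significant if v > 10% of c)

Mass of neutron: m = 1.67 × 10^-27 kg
No, relativistic corrections are not needed.

Using the non-relativistic de Broglie formula λ = h/(mv):

v = 2.2% × c = 6.595 × 10^6 m/s

λ = h/(mv)
λ = (6.626 × 10^-34 J·s) / (1.67 × 10^-27 kg × 6.595 × 10^6 m/s)
λ = 6.02 × 10^-14 m

Since v = 2.2% of c < 10% of c, relativistic corrections are NOT significant and this non-relativistic result is a good approximation.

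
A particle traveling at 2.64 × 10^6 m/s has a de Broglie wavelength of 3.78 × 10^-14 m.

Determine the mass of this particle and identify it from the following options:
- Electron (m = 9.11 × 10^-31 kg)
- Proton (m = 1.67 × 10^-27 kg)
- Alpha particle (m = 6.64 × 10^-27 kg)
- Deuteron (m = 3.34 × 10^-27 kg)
The particle is an alpha particle.

From λ = h/(mv), solve for mass:

m = h/(λv)
m = (6.626 × 10^-34 J·s) / (3.78 × 10^-14 m × 2.64 × 10^6 m/s)
m = 6.64 × 10^-27 kg

Comparing with the listed masses, this is closest to an alpha particle.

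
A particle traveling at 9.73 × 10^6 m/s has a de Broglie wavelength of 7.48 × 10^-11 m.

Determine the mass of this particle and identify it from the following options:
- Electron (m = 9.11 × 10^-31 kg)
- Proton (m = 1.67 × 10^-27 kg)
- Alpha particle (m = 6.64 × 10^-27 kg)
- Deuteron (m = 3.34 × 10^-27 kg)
The particle is an electron.

From λ = h/(mv), solve for mass:

m = h/(λv)
m = (6.626 × 10^-34 J·s) / (7.48 × 10^-11 m × 9.73 × 10^6 m/s)
m = 9.10 × 10^-31 kg

Comparing with the listed masses, this is closest to an electron.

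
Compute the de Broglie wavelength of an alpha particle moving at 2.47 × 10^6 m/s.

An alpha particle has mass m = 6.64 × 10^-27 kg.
4.04 × 10^-14 m

Using the de Broglie relation λ = h/(mv):

λ = h/(mv)
λ = (6.626 × 10^-34 J·s) / (6.64 × 10^-27 kg × 2.47 × 10^6 m/s)
λ = 4.04 × 10^-14 m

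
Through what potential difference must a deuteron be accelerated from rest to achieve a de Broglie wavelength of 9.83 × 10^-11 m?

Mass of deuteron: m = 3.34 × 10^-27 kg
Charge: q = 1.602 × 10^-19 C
4.25 × 10^-2 V

From λ = h/√(2mqV), we solve for V:

λ² = h²/(2mqV)
V = h²/(2mqλ²)
V = (6.626 × 10^-34 J·s)² / (2 × 3.34 × 10^-27 kg × 1.602 × 10^-19 C × (9.83 × 10^-11 m)²)
V = 4.25 × 10^-2 V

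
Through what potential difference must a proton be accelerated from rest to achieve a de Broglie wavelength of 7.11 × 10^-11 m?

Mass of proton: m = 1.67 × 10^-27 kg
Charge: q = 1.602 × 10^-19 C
1.62 × 10^-1 V

From λ = h/√(2mqV), we solve for V:

λ² = h²/(2mqV)
V = h²/(2mqλ²)
V = (6.626 × 10^-34 J·s)² / (2 × 1.67 × 10^-27 kg × 1.602 × 10^-19 C × (7.11 × 10^-11 m)²)
V = 1.62 × 10^-1 V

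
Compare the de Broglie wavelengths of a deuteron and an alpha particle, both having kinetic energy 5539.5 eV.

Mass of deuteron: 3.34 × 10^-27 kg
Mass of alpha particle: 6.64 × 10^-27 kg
The deuteron has the longer wavelength.

Using λ = h/√(2mKE):

For deuteron: λ₁ = h/√(2m₁KE) = 2.72 × 10^-13 m
For alpha particle: λ₂ = h/√(2m₂KE) = 1.93 × 10^-13 m

Since λ ∝ 1/√m at constant kinetic energy, the lighter particle has the longer wavelength.

The deuteron has the longer de Broglie wavelength.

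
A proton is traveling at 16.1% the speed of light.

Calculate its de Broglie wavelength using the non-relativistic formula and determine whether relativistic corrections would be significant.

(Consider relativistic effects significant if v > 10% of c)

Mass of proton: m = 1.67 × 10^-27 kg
Yes, relativistic corrections are needed.

Using the non-relativistic de Broglie formula λ = h/(mv):

v = 16.1% × c = 4.827 × 10^7 m/s

λ = h/(mv)
λ = (6.626 × 10^-34 J·s) / (1.67 × 10^-27 kg × 4.827 × 10^7 m/s)
λ = 8.22 × 10^-15 m

Since v = 16.1% of c > 10% of c, relativistic corrections ARE significant and the actual wavelength would differ from this non-relativistic estimate.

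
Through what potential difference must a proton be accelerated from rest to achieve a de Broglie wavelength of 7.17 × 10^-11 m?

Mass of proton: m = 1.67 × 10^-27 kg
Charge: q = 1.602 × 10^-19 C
1.60 × 10^-1 V

From λ = h/√(2mqV), we solve for V:

λ² = h²/(2mqV)
V = h²/(2mqλ²)
V = (6.626 × 10^-34 J·s)² / (2 × 1.67 × 10^-27 kg × 1.602 × 10^-19 C × (7.17 × 10^-11 m)²)
V = 1.60 × 10^-1 V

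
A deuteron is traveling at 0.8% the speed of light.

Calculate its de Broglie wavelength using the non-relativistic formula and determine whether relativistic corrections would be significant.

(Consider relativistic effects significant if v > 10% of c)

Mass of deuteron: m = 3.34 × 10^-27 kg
No, relativistic corrections are not needed.

Using the non-relativistic de Broglie formula λ = h/(mv):

v = 0.8% × c = 2.398 × 10^6 m/s

λ = h/(mv)
λ = (6.626 × 10^-34 J·s) / (3.34 × 10^-27 kg × 2.398 × 10^6 m/s)
λ = 8.27 × 10^-14 m

Since v = 0.8% of c < 10% of c, relativistic corrections are NOT significant and this non-relativistic result is a good approximation.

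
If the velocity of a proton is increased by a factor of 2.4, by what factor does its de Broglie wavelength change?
The wavelength decreases by a factor of 2.4.

From λ = h/(mv), the wavelength is inversely proportional to velocity:

λ ∝ 1/v

If v → 2.4v, then λ → λ/2.4

When velocity is increased by a factor of 2.4, the wavelength decreases by a factor of 2.4.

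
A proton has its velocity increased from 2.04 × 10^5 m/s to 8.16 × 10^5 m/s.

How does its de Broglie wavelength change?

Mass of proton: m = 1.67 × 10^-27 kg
The wavelength decreases by a factor of 4.

Using λ = h/(mv):

Initial wavelength: λ₁ = h/(mv₁) = 1.94 × 10^-12 m
Final wavelength: λ₂ = h/(mv₂) = 4.86 × 10^-13 m

Since λ ∝ 1/v, when velocity increases by a factor of 4, the wavelength decreases by a factor of 4.

λ₂/λ₁ = v₁/v₂ = 1/4

The wavelength decreases by a factor of 4.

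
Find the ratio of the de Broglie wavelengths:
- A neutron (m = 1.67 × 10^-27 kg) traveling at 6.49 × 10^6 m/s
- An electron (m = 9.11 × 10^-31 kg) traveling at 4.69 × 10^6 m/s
λ₁/λ₂ = 3.94 × 10^-4

Using λ = h/(mv):

λ₁ = h/(m₁v₁) = 6.11 × 10^-14 m
λ₂ = h/(m₂v₂) = 1.55 × 10^-10 m

Ratio λ₁/λ₂ = (m₂v₂)/(m₁v₁)
         = (9.11 × 10^-31 kg × 4.69 × 10^6 m/s) / (1.67 × 10^-27 kg × 6.49 × 10^6 m/s)
         = 3.94 × 10^-4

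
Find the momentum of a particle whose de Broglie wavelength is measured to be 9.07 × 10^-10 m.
7.31 × 10^-25 kg·m/s

From the de Broglie relation λ = h/p, we solve for p:

p = h/λ
p = (6.626 × 10^-34 J·s) / (9.07 × 10^-10 m)
p = 7.31 × 10^-25 kg·m/s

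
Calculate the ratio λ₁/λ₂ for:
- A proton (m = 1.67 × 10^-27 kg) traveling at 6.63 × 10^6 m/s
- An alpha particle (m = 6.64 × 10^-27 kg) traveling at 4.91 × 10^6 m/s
λ₁/λ₂ = 2.94

Using λ = h/(mv):

λ₁ = h/(m₁v₁) = 5.98 × 10^-14 m
λ₂ = h/(m₂v₂) = 2.03 × 10^-14 m

Ratio λ₁/λ₂ = (m₂v₂)/(m₁v₁)
         = (6.64 × 10^-27 kg × 4.91 × 10^6 m/s) / (1.67 × 10^-27 kg × 6.63 × 10^6 m/s)
         = 2.94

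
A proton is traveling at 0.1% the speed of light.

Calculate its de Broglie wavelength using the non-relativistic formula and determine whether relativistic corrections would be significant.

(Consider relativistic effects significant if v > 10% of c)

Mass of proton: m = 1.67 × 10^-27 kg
No, relativistic corrections are not needed.

Using the non-relativistic de Broglie formula λ = h/(mv):

v = 0.1% × c = 2.998 × 10^5 m/s

λ = h/(mv)
λ = (6.626 × 10^-34 J·s) / (1.67 × 10^-27 kg × 2.998 × 10^5 m/s)
λ = 1.32 × 10^-12 m

Since v = 0.1% of c < 10% of c, relativistic corrections are NOT significant and this non-relativistic result is a good approximation.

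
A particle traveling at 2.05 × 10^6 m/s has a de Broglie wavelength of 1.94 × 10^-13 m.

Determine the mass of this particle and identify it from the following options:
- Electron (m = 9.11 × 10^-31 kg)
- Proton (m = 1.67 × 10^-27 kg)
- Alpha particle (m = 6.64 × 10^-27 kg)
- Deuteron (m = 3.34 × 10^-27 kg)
The particle is a proton.

From λ = h/(mv), solve for mass:

m = h/(λv)
m = (6.626 × 10^-34 J·s) / (1.94 × 10^-13 m × 2.05 × 10^6 m/s)
m = 1.67 × 10^-27 kg

Comparing with the listed masses, this is closest to a proton.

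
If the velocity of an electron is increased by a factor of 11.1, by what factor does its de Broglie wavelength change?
The wavelength decreases by a factor of 11.1.

From λ = h/(mv), the wavelength is inversely proportional to velocity:

λ ∝ 1/v

If v → 11.1v, then λ → λ/11.1

When velocity is increased by a factor of 11.1, the wavelength decreases by a factor of 11.1.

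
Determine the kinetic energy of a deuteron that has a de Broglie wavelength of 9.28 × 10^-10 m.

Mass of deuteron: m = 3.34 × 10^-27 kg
7.63 × 10^-23 J (or 4.76 × 10^-4 eV)

From λ = h/√(2mKE), we solve for KE:

λ² = h²/(2mKE)
KE = h²/(2mλ²)
KE = (6.626 × 10^-34 J·s)² / (2 × 3.34 × 10^-27 kg × (9.28 × 10^-10 m)²)
KE = 7.63 × 10^-23 J
KE = 4.76 × 10^-4 eV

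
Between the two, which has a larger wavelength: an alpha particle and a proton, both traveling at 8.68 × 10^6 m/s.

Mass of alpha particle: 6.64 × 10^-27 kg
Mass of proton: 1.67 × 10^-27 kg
The proton has the longer wavelength.

Using λ = h/(mv), since both particles have the same velocity, the wavelength depends only on mass.

For alpha particle: λ₁ = h/(m₁v) = 1.15 × 10^-14 m
For proton: λ₂ = h/(m₂v) = 4.57 × 10^-14 m

Since λ ∝ 1/m at constant velocity, the lighter particle has the longer wavelength.

The proton has the longer de Broglie wavelength.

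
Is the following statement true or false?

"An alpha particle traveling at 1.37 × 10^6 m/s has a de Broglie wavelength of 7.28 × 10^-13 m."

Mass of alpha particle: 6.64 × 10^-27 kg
False

The claim is incorrect.

Using λ = h/(mv):
λ = (6.626 × 10^-34 J·s) / (6.64 × 10^-27 kg × 1.37 × 10^6 m/s)
λ = 7.28 × 10^-14 m

The actual wavelength differs from the claimed 7.28 × 10^-13 m.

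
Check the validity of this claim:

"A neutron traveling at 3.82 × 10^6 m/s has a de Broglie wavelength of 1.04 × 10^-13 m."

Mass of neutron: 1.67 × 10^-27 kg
True

The claim is correct.

Using λ = h/(mv):
λ = (6.626 × 10^-34 J·s) / (1.67 × 10^-27 kg × 3.82 × 10^6 m/s)
λ = 1.04 × 10^-13 m

This matches the claimed value.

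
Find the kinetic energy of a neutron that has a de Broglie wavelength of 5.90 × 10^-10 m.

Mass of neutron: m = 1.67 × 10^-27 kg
3.78 × 10^-22 J (or 2.36 × 10^-3 eV)

From λ = h/√(2mKE), we solve for KE:

λ² = h²/(2mKE)
KE = h²/(2mλ²)
KE = (6.626 × 10^-34 J·s)² / (2 × 1.67 × 10^-27 kg × (5.90 × 10^-10 m)²)
KE = 3.78 × 10^-22 J
KE = 2.36 × 10^-3 eV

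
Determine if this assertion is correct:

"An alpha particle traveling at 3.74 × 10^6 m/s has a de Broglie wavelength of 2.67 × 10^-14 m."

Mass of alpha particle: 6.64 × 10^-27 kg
True

The claim is correct.

Using λ = h/(mv):
λ = (6.626 × 10^-34 J·s) / (6.64 × 10^-27 kg × 3.74 × 10^6 m/s)
λ = 2.67 × 10^-14 m

This matches the claimed value.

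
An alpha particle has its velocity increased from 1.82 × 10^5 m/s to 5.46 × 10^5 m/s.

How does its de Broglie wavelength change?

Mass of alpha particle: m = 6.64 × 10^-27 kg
The wavelength decreases by a factor of 3.

Using λ = h/(mv):

Initial wavelength: λ₁ = h/(mv₁) = 5.48 × 10^-13 m
Final wavelength: λ₂ = h/(mv₂) = 1.83 × 10^-13 m

Since λ ∝ 1/v, when velocity increases by a factor of 3, the wavelength decreases by a factor of 3.

λ₂/λ₁ = v₁/v₂ = 1/3

The wavelength decreases by a factor of 3.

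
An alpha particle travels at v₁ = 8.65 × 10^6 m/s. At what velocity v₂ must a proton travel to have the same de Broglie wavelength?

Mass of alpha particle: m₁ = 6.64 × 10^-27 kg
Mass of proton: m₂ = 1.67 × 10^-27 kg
v₂ = 3.44 × 10^7 m/s

For equal de Broglie wavelengths: λ₁ = λ₂

h/(m₁v₁) = h/(m₂v₂)
m₁v₁ = m₂v₂
v₂ = v₁ · (m₁/m₂)

v₂ = 8.65 × 10^6 m/s × (6.64 × 10^-27 kg / 1.67 × 10^-27 kg)
v₂ = 3.44 × 10^7 m/s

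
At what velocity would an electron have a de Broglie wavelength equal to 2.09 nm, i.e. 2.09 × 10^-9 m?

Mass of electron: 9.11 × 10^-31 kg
3.48 × 10^5 m/s

From λ = h/(mv), solve for v:

v = h/(mλ)
v = (6.626 × 10^-34 J·s) / (9.11 × 10^-31 kg × 2.09 × 10^-9 m)
v = 3.48 × 10^5 m/s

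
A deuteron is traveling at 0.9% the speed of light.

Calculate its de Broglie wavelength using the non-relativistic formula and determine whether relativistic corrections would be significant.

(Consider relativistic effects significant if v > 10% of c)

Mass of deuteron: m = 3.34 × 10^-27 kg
No, relativistic corrections are not needed.

Using the non-relativistic de Broglie formula λ = h/(mv):

v = 0.9% × c = 2.698 × 10^6 m/s

λ = h/(mv)
λ = (6.626 × 10^-34 J·s) / (3.34 × 10^-27 kg × 2.698 × 10^6 m/s)
λ = 7.35 × 10^-14 m

Since v = 0.9% of c < 10% of c, relativistic corrections are NOT significant and this non-relativistic result is a good approximation.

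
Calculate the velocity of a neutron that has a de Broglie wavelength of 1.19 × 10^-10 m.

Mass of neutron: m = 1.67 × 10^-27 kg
3.33 × 10^3 m/s

From the de Broglie relation λ = h/(mv), we solve for v:

v = h/(mλ)
v = (6.626 × 10^-34 J·s) / (1.67 × 10^-27 kg × 1.19 × 10^-10 m)
v = 3.33 × 10^3 m/s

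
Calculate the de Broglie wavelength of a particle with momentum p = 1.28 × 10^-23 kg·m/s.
5.18 × 10^-11 m

Using the de Broglie relation λ = h/p:

λ = h/p
λ = (6.626 × 10^-34 J·s) / (1.28 × 10^-23 kg·m/s)
λ = 5.18 × 10^-11 m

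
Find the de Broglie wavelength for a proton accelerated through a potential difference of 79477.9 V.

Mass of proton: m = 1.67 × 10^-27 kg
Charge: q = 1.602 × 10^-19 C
1.02 × 10^-13 m

When a particle is accelerated through voltage V, it gains kinetic energy KE = qV.

The de Broglie wavelength is then λ = h/√(2mqV):

λ = h/√(2mqV)
λ = (6.626 × 10^-34 J·s) / √(2 × 1.67 × 10^-27 kg × 1.602 × 10^-19 C × 79477.9 V)
λ = 1.02 × 10^-13 m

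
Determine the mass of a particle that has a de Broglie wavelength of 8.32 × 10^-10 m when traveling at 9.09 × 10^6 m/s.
8.76 × 10^-32 kg

From the de Broglie relation λ = h/(mv), we solve for m:

m = h/(λv)
m = (6.626 × 10^-34 J·s) / (8.32 × 10^-10 m × 9.09 × 10^6 m/s)
m = 8.76 × 10^-32 kg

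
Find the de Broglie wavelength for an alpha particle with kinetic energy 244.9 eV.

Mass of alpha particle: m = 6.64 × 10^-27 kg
9.18 × 10^-13 m

Using λ = h/√(2mKE):

First convert KE to Joules: KE = 244.9 eV = 3.924 × 10^-17 J

λ = h/√(2mKE)
λ = (6.626 × 10^-34 J·s) / √(2 × 6.64 × 10^-27 kg × 3.924 × 10^-17 J)
λ = 9.18 × 10^-13 m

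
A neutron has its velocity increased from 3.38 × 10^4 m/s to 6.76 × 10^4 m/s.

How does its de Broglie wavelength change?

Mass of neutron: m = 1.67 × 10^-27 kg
The wavelength decreases by a factor of 2.

Using λ = h/(mv):

Initial wavelength: λ₁ = h/(mv₁) = 1.17 × 10^-11 m
Final wavelength: λ₂ = h/(mv₂) = 5.87 × 10^-12 m

Since λ ∝ 1/v, when velocity increases by a factor of 2, the wavelength decreases by a factor of 2.

λ₂/λ₁ = v₁/v₂ = 1/2

The wavelength decreases by a factor of 2.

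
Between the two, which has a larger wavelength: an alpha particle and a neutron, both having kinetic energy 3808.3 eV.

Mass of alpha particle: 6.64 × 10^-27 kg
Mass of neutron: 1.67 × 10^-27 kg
The neutron has the longer wavelength.

Using λ = h/√(2mKE):

For alpha particle: λ₁ = h/√(2m₁KE) = 2.33 × 10^-13 m
For neutron: λ₂ = h/√(2m₂KE) = 4.64 × 10^-13 m

Since λ ∝ 1/√m at constant kinetic energy, the lighter particle has the longer wavelength.

The neutron has the longer de Broglie wavelength.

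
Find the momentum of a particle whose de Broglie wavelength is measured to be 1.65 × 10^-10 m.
4.02 × 10^-24 kg·m/s

From the de Broglie relation λ = h/p, we solve for p:

p = h/λ
p = (6.626 × 10^-34 J·s) / (1.65 × 10^-10 m)
p = 4.02 × 10^-24 kg·m/s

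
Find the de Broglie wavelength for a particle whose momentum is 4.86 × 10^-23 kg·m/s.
1.36 × 10^-11 m

Using the de Broglie relation λ = h/p:

λ = h/p
λ = (6.626 × 10^-34 J·s) / (4.86 × 10^-23 kg·m/s)
λ = 1.36 × 10^-11 m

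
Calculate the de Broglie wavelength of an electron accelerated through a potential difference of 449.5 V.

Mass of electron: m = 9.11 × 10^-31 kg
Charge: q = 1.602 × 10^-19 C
5.78 × 10^-11 m

When a particle is accelerated through voltage V, it gains kinetic energy KE = qV.

The de Broglie wavelength is then λ = h/√(2mqV):

λ = h/√(2mqV)
λ = (6.626 × 10^-34 J·s) / √(2 × 9.11 × 10^-31 kg × 1.602 × 10^-19 C × 449.5 V)
λ = 5.78 × 10^-11 m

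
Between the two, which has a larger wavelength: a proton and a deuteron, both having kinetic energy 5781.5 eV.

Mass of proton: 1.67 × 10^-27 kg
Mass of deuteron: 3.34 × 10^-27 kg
The proton has the longer wavelength.

Using λ = h/√(2mKE):

For proton: λ₁ = h/√(2m₁KE) = 3.77 × 10^-13 m
For deuteron: λ₂ = h/√(2m₂KE) = 2.66 × 10^-13 m

Since λ ∝ 1/√m at constant kinetic energy, the lighter particle has the longer wavelength.

The proton has the longer de Broglie wavelength.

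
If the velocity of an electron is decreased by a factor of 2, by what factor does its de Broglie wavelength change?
The wavelength increases by a factor of 2.

From λ = h/(mv), the wavelength is inversely proportional to velocity:

λ ∝ 1/v

If v → v/2, then λ → 2λ

When velocity is decreased by a factor of 2, the wavelength increases by a factor of 2.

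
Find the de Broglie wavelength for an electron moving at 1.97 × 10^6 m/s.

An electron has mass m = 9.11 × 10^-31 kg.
3.69 × 10^-10 m

Using the de Broglie relation λ = h/(mv):

λ = h/(mv)
λ = (6.626 × 10^-34 J·s) / (9.11 × 10^-31 kg × 1.97 × 10^6 m/s)
λ = 3.69 × 10^-10 m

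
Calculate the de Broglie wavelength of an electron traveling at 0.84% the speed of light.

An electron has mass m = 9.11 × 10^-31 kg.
2.89 × 10^-10 m

Using the de Broglie relation λ = h/(mv):

v = 0.84% × c = 2.518 × 10^6 m/s

λ = h/(mv)
λ = (6.626 × 10^-34 J·s) / (9.11 × 10^-31 kg × 2.518 × 10^6 m/s)
λ = 2.89 × 10^-10 m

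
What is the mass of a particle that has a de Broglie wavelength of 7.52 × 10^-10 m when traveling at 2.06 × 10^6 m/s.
4.28 × 10^-31 kg

From the de Broglie relation λ = h/(mv), we solve for m:

m = h/(λv)
m = (6.626 × 10^-34 J·s) / (7.52 × 10^-10 m × 2.06 × 10^6 m/s)
m = 4.28 × 10^-31 kg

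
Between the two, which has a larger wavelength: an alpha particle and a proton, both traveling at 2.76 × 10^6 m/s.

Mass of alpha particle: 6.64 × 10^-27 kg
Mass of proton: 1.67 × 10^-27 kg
The proton has the longer wavelength.

Using λ = h/(mv), since both particles have the same velocity, the wavelength depends only on mass.

For alpha particle: λ₁ = h/(m₁v) = 3.62 × 10^-14 m
For proton: λ₂ = h/(m₂v) = 1.44 × 10^-13 m

Since λ ∝ 1/m at constant velocity, the lighter particle has the longer wavelength.

The proton has the longer de Broglie wavelength.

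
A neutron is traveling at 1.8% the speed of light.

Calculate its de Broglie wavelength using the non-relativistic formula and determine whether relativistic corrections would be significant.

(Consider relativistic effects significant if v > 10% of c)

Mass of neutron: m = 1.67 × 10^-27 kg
No, relativistic corrections are not needed.

Using the non-relativistic de Broglie formula λ = h/(mv):

v = 1.8% × c = 5.396 × 10^6 m/s

λ = h/(mv)
λ = (6.626 × 10^-34 J·s) / (1.67 × 10^-27 kg × 5.396 × 10^6 m/s)
λ = 7.35 × 10^-14 m

Since v = 1.8% of c < 10% of c, relativistic corrections are NOT significant and this non-relativistic result is a good approximation.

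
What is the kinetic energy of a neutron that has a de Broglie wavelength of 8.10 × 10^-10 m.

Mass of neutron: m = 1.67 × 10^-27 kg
2.00 × 10^-22 J (or 1.25 × 10^-3 eV)

From λ = h/√(2mKE), we solve for KE:

λ² = h²/(2mKE)
KE = h²/(2mλ²)
KE = (6.626 × 10^-34 J·s)² / (2 × 1.67 × 10^-27 kg × (8.10 × 10^-10 m)²)
KE = 2.00 × 10^-22 J
KE = 1.25 × 10^-3 eV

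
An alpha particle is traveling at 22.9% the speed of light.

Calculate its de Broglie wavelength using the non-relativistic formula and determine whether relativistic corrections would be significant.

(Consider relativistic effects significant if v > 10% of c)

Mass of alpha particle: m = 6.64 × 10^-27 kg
Yes, relativistic corrections are needed.

Using the non-relativistic de Broglie formula λ = h/(mv):

v = 22.9% × c = 6.865 × 10^7 m/s

λ = h/(mv)
λ = (6.626 × 10^-34 J·s) / (6.64 × 10^-27 kg × 6.865 × 10^7 m/s)
λ = 1.45 × 10^-15 m

Since v = 22.9% of c > 10% of c, relativistic corrections ARE significant and the actual wavelength would differ from this non-relativistic estimate.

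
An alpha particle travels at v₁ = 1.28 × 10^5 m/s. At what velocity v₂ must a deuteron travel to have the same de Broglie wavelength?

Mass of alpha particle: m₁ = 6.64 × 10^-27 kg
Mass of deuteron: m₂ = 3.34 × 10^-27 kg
v₂ = 2.54 × 10^5 m/s

For equal de Broglie wavelengths: λ₁ = λ₂

h/(m₁v₁) = h/(m₂v₂)
m₁v₁ = m₂v₂
v₂ = v₁ · (m₁/m₂)

v₂ = 1.28 × 10^5 m/s × (6.64 × 10^-27 kg / 3.34 × 10^-27 kg)
v₂ = 2.54 × 10^5 m/s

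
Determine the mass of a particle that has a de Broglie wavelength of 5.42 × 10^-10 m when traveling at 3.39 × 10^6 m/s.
3.61 × 10^-31 kg

From the de Broglie relation λ = h/(mv), we solve for m:

m = h/(λv)
m = (6.626 × 10^-34 J·s) / (5.42 × 10^-10 m × 3.39 × 10^6 m/s)
m = 3.61 × 10^-31 kg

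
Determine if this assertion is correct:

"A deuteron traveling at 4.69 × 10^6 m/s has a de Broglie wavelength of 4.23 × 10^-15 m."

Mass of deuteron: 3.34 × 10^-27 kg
False

The claim is incorrect.

Using λ = h/(mv):
λ = (6.626 × 10^-34 J·s) / (3.34 × 10^-27 kg × 4.69 × 10^6 m/s)
λ = 4.23 × 10^-14 m

The actual wavelength differs from the claimed 4.23 × 10^-15 m.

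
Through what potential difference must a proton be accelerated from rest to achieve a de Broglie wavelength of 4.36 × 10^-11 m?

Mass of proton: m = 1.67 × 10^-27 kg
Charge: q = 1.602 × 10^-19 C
4.32 × 10^-1 V

From λ = h/√(2mqV), we solve for V:

λ² = h²/(2mqV)
V = h²/(2mqλ²)
V = (6.626 × 10^-34 J·s)² / (2 × 1.67 × 10^-27 kg × 1.602 × 10^-19 C × (4.36 × 10^-11 m)²)
V = 4.32 × 10^-1 V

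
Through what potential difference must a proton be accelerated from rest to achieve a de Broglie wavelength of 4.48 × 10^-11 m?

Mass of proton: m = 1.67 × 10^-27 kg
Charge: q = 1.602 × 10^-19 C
4.09 × 10^-1 V

From λ = h/√(2mqV), we solve for V:

λ² = h²/(2mqV)
V = h²/(2mqλ²)
V = (6.626 × 10^-34 J·s)² / (2 × 1.67 × 10^-27 kg × 1.602 × 10^-19 C × (4.48 × 10^-11 m)²)
V = 4.09 × 10^-1 V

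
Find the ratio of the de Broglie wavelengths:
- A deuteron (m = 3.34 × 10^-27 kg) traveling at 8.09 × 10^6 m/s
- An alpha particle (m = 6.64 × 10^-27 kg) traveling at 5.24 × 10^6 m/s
λ₁/λ₂ = 1.29

Using λ = h/(mv):

λ₁ = h/(m₁v₁) = 2.45 × 10^-14 m
λ₂ = h/(m₂v₂) = 1.90 × 10^-14 m

Ratio λ₁/λ₂ = (m₂v₂)/(m₁v₁)
         = (6.64 × 10^-27 kg × 5.24 × 10^6 m/s) / (3.34 × 10^-27 kg × 8.09 × 10^6 m/s)
         = 1.29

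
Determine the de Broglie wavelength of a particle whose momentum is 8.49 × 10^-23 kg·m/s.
7.80 × 10^-12 m

Using the de Broglie relation λ = h/p:

λ = h/p
λ = (6.626 × 10^-34 J·s) / (8.49 × 10^-23 kg·m/s)
λ = 7.80 × 10^-12 m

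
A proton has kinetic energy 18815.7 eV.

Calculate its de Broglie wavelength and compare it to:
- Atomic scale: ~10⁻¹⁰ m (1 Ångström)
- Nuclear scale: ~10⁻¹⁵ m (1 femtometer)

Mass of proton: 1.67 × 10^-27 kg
λ = 2.09 × 10^-13 m, which is between nuclear and atomic scales.

Using λ = h/√(2mKE):

KE = 18815.7 eV = 3.015 × 10^-15 J

λ = h/√(2mKE)
λ = (6.626 × 10^-34 J·s) / √(2 × 1.67 × 10^-27 kg × 3.015 × 10^-15 J)
λ = 2.09 × 10^-13 m

Comparison:
- Atomic scale (10⁻¹⁰ m): λ is 0.0021× this size
- Nuclear scale (10⁻¹⁵ m): λ is 2.1e+02× this size

The wavelength is between nuclear and atomic scales.

This wavelength is appropriate for probing atomic structure but too large for nuclear physics experiments.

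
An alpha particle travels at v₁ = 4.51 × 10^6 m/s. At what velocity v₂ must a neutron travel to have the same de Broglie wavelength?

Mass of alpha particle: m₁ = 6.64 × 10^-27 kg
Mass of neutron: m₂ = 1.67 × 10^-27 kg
v₂ = 1.79 × 10^7 m/s

For equal de Broglie wavelengths: λ₁ = λ₂

h/(m₁v₁) = h/(m₂v₂)
m₁v₁ = m₂v₂
v₂ = v₁ · (m₁/m₂)

v₂ = 4.51 × 10^6 m/s × (6.64 × 10^-27 kg / 1.67 × 10^-27 kg)
v₂ = 1.79 × 10^7 m/s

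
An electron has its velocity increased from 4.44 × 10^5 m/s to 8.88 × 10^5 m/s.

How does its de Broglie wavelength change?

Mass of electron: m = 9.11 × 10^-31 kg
The wavelength decreases by a factor of 2.

Using λ = h/(mv):

Initial wavelength: λ₁ = h/(mv₁) = 1.64 × 10^-9 m
Final wavelength: λ₂ = h/(mv₂) = 8.19 × 10^-10 m

Since λ ∝ 1/v, when velocity increases by a factor of 2, the wavelength decreases by a factor of 2.

λ₂/λ₁ = v₁/v₂ = 1/2

The wavelength decreases by a factor of 2.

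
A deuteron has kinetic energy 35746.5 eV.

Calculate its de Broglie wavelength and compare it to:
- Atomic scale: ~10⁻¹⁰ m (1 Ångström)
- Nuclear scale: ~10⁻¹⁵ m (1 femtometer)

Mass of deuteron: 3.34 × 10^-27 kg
λ = 1.07 × 10^-13 m, which is between nuclear and atomic scales.

Using λ = h/√(2mKE):

KE = 35746.5 eV = 5.727 × 10^-15 J

λ = h/√(2mKE)
λ = (6.626 × 10^-34 J·s) / √(2 × 3.34 × 10^-27 kg × 5.727 × 10^-15 J)
λ = 1.07 × 10^-13 m

Comparison:
- Atomic scale (10⁻¹⁰ m): λ is 0.0011× this size
- Nuclear scale (10⁻¹⁵ m): λ is 1.1e+02× this size

The wavelength is between nuclear and atomic scales.

This wavelength is appropriate for probing atomic structure but too large for nuclear physics experiments.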